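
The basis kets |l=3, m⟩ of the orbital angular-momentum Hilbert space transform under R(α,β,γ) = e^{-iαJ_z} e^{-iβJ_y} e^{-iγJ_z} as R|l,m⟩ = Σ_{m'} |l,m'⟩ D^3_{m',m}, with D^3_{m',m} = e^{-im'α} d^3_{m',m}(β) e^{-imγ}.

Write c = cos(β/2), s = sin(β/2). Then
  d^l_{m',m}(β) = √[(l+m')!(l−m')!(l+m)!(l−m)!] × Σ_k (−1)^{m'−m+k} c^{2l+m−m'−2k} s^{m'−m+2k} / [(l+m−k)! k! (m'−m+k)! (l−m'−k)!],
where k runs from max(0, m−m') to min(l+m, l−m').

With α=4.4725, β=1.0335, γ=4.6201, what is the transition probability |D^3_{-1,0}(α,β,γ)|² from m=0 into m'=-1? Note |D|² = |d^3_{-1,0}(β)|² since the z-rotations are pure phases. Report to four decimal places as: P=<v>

P=0.0133

First d^3_{-1,0}(β=1.0335), then the phase factors e^{-i(-1)α} and e^{-i(0)γ}:
c=cos(1.0335/2)=0.869429, s=sin(1.0335/2)=0.494057; N=√[2·24·6·6]=41.569219
k∈{1,2,3} keeps every argument non-negative
  k=1: (−1)^0·41.5692/(12)·0.8694^5·0.4941^1 = +0.850236
  k=2: (−1)^1·41.5692/(4)·0.8694^3·0.4941^3 = -0.823657
  k=3: (−1)^2·41.5692/(12)·0.8694^1·0.4941^5 = +0.088657
d^3_{-1,0}(1.0335) = +0.850236 -0.823657 +0.088657 = +0.115236
|D^3_{-1,0}|² = |d^3_{-1,0}(β)|² = (+0.115236)² = 0.013279 (the z-rotation phases have unit modulus)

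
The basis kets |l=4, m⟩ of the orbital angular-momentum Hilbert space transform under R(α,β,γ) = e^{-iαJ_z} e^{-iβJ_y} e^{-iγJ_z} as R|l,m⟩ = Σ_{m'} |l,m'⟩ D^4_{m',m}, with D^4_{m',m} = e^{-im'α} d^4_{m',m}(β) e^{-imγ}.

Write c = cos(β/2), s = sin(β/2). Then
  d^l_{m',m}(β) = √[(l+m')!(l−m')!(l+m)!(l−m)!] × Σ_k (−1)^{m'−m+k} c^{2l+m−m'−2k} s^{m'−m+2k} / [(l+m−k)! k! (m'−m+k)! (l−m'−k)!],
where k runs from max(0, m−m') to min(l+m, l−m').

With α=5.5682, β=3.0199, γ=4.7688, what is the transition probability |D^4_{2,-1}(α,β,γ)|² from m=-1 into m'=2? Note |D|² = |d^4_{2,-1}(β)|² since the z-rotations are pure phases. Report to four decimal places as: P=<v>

First d^4_{2,-1}(β=3.0199), then the phase factors e^{-i(2)α} and e^{-i(-1)γ}:
With c≡cos(β/2)=0.060809 and s≡sin(β/2)=0.998149, N=[720·2·6·120]^{1/2}=1018.233765
k∈{0,1,2} keeps every argument non-negative
  k=0: (−1)^3·1018.2338/(72)·0.0608^5·0.9981^3 = -0.000012
  k=1: (−1)^4·1018.2338/(48)·0.0608^3·0.9981^5 = +0.004726
  k=2: (−1)^5·1018.2338/(240)·0.0608^1·0.9981^7 = -0.254666
d^4_{2,-1}(3.0199) = -0.000012 +0.004726 -0.254666 = -0.249952
|D^4_{2,-1}|² = |d^4_{2,-1}(β)|² = (-0.249952)² = 0.062476 (the z-rotation phases have unit modulus)

P=0.0625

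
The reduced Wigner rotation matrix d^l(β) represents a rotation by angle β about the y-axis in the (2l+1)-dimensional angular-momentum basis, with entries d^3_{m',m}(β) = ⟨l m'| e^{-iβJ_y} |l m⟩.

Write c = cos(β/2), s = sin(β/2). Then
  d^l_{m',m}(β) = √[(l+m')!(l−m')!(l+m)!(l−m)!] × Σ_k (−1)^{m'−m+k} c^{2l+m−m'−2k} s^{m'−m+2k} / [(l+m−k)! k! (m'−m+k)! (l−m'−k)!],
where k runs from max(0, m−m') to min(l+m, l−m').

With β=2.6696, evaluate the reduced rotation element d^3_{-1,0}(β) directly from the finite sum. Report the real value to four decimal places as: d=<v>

d=0.5840

d^3_{-1,0}(β=2.6696) via Wigner's sum:
With c≡cos(β/2)=0.233812 and s≡sin(β/2)=0.972282, N=[2·24·6·6]^{1/2}=41.569219
k∈{1,2,3} keeps every argument non-negative
  k=1: (−1)^0·41.5692/(12)·0.2338^5·0.9723^1 = +0.002354
  k=2: (−1)^1·41.5692/(4)·0.2338^3·0.9723^3 = -0.122092
  k=3: (−1)^2·41.5692/(12)·0.2338^1·0.9723^5 = +0.703749
d^3_{-1,0}(2.6696) = +0.002354 -0.122092 +0.703749 = +0.584011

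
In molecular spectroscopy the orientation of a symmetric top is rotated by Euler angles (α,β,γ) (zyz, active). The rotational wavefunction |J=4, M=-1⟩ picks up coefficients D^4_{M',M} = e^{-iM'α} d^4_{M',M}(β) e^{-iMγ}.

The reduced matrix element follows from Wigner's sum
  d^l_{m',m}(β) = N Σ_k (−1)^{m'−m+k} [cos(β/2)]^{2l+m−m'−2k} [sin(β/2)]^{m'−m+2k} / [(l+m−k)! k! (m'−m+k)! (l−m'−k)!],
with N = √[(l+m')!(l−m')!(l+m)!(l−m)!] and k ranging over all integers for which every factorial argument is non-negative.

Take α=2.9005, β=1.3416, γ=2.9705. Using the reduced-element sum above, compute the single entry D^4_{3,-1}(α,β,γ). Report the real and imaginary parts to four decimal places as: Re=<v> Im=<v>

Re=0.3939 Im=0.2427

Split into d^4_{3,-1}(β=1.3416) × two z-phases.
Half-angle: c=0.783325, s=0.621613. N=√(5040·1·6·120)=1904.940944
Admissible k: 0..1 (factorial args all ≥0)
  k=0: (−1)^4·1904.9409/(144)·0.7833^4·0.6216^4 = +0.743646
  k=1: (−1)^5·1904.9409/(240)·0.7833^2·0.6216^6 = -0.280979
d^4_{3,-1}(1.3416) = +0.743646 -0.280979 = +0.462667
Phases: e^{-i·(3)·2.9005}=-0.749640-0.661846i, e^{-i·(-1)·2.9705}=-0.985399+0.170259i ⇒ D=+0.393905+0.242691i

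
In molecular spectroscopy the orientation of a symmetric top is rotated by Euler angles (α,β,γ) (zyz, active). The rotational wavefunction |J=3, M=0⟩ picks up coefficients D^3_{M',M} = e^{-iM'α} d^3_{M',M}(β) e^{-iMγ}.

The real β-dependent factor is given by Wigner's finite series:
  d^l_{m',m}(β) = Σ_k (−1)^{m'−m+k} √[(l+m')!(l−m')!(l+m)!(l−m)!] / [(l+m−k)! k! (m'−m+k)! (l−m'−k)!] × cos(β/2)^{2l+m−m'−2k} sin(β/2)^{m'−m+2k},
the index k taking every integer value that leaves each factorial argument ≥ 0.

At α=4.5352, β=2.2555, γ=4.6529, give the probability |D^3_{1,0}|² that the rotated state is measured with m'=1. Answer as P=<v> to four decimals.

P=0.1125

Split into d^3_{1,0}(β=2.2555) × two z-phases.
With c≡cos(β/2)=0.428694 and s≡sin(β/2)=0.903450, N=[24·2·6·6]^{1/2}=41.569219
The bounds max(0,m−m')=0 and min(l+m,l−m')=2 give 3 terms
  k=0: (−1)^1·41.5692/(12)·0.4287^5·0.9034^1 = -0.045314
  k=1: (−1)^2·41.5692/(4)·0.4287^3·0.9034^3 = +0.603761
  k=2: (−1)^3·41.5692/(12)·0.4287^1·0.9034^5 = -0.893837
d^3_{1,0}(2.2555) = -0.045314 +0.603761 -0.893837 = -0.335389
|D^3_{1,0}|² = |d^3_{1,0}(β)|² = (-0.335389)² = 0.112486 (the z-rotation phases have unit modulus)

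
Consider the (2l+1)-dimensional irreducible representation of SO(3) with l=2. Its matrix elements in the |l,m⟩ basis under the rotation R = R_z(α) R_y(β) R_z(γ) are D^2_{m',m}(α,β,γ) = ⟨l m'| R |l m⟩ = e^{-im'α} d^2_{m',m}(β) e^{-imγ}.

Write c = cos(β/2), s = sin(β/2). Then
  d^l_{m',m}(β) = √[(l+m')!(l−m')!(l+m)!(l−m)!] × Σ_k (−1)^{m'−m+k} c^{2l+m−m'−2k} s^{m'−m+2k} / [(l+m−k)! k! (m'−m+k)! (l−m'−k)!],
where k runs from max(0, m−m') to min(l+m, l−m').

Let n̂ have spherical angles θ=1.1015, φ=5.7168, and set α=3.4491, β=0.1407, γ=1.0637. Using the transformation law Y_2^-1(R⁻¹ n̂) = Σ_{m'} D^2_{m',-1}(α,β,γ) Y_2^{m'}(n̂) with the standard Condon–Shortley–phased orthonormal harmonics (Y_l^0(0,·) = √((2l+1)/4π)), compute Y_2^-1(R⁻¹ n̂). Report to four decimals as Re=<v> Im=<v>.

Need the full column D^2_{m',-1} for m'=−2..2 at α=3.4491, β=0.1407, γ=1.0637.
cos(β/2)=0.997526, sin(β/2)=0.070292
d^2_{-2,-1}: single k=1 term ⇒ +0.139543;  D = -0.015030+0.138732i
d^2_{-1,-1}: k∈[0..1] ⇒ +0.990142 -0.014750 = +0.975393;  D = -0.193388-0.956029i
d^2_{0,-1}: k∈[0..1] ⇒ -0.170905 +0.000849 = -0.170056;  D = -0.082586-0.148656i
d^2_{1,-1}: k∈[0..1] ⇒ +0.014750 -0.000024 = +0.014725;  D = -0.010712-0.010104i
d^2_{2,-1}: single k=0 term ⇒ -0.000693;  D = -0.000624-0.000301i
Y_2^{m'}(θ=1.1015,φ=5.7168) and Σ D·Y over m':
  (-0.0150+0.1387i)·(+0.1303+0.2783i)  (-0.1934-0.9560i)·(+0.2630+0.1672i)  (-0.0826-0.1487i)·(-0.1219+0.0000i)  (-0.0107-0.0101i)·(-0.2630+0.1672i)  (-0.0006-0.0003i)·(+0.1303-0.2783i)
Y_2^-1(R⁻¹ n̂) = +0.082848-0.250717i

Re=0.0828 Im=-0.2507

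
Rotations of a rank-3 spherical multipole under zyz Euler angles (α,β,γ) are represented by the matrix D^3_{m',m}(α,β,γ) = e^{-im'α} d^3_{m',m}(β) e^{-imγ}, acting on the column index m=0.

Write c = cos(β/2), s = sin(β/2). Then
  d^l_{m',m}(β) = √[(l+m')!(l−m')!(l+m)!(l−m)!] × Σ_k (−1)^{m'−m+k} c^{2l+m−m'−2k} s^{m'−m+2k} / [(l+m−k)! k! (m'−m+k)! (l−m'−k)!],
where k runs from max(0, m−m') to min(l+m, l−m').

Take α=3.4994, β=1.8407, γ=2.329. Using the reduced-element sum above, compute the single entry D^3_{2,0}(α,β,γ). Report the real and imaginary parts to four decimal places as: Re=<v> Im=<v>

Split into d^3_{2,0}(β=1.8407) × two z-phases.
Half-angle: c=0.605542, s=0.795814. N=√(120·1·6·6)=65.726707
k: max(0,(0)−(2))=0 … min(3+(0),3−(2))=1
  k=0: (−1)^2·65.7267/(12)·0.6055^4·0.7958^2 = +0.466401
  k=1: (−1)^3·65.7267/(12)·0.6055^2·0.7958^4 = -0.805553
d^3_{2,0}(1.8407) = +0.466401 -0.805553 = -0.339152
Phases: e^{-i·(2)·3.4994}=+0.754690-0.656081i, e^{-i·(0)·2.329}=+1.000000+0.000000i ⇒ D=-0.255955+0.222511i

Re=-0.2560 Im=0.2225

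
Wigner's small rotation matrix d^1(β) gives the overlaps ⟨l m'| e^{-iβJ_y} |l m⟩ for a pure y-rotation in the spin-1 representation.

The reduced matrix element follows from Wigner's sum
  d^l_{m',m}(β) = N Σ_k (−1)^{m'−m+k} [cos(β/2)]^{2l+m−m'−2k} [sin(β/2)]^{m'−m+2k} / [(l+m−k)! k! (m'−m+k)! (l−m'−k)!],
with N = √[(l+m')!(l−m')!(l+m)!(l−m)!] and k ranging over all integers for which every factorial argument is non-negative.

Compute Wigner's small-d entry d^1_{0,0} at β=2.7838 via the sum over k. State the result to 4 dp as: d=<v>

d=-0.9367

d^1_{0,0}(β=2.7838) via Wigner's sum:
With c≡cos(β/2)=0.177944 and s≡sin(β/2)=0.984041, N=[1·1·1·1]^{1/2}=1.000000
Admissible k: 0..1 (factorial args all ≥0)
  k=0: (−1)^0·1.0000/(1)·0.1779^2·0.9840^0 = +0.031664
  k=1: (−1)^1·1.0000/(1)·0.1779^0·0.9840^2 = -0.968336
d^1_{0,0}(2.7838) = +0.031664 -0.968336 = -0.936672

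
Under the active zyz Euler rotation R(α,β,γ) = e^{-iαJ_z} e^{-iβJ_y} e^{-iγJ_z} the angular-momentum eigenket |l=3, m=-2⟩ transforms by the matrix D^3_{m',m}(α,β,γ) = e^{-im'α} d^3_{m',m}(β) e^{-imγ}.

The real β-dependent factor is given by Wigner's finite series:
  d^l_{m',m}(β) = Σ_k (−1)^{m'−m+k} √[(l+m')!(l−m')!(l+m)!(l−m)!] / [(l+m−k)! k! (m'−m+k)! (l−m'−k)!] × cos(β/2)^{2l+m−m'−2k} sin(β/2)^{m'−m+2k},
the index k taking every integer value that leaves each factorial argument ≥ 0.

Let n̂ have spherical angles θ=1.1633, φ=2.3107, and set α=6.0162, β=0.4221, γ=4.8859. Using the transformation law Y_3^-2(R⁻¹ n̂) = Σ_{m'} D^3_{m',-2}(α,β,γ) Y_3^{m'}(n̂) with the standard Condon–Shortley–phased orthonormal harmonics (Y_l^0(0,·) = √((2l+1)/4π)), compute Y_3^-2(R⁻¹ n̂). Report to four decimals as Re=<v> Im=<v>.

Re=-0.0087 Im=-0.0436

Need the full column D^3_{m',-2} for m'=−3..3 at α=6.0162, β=0.4221, γ=4.8859.
cos(β/2)=0.977811, sin(β/2)=0.209487
d^3_{-3,-2}: single k=1 term ⇒ +0.458678;  D = -0.412227+0.201132i
d^3_{-2,-2}: k∈[0..1] ⇒ +0.874039 -0.200587 = +0.673452;  D = -0.661717+0.125169i
d^3_{-1,-2}: k∈[0..1] ⇒ -0.592151 +0.054358 = -0.537792;  D = +0.536071+0.042997i
d^3_{0,-2}: k∈[0..1] ⇒ +0.219732 -0.010085 = +0.209647;  D = -0.197150-0.071301i
d^3_{1,-2}: k∈[0..1] ⇒ -0.054358 +0.001247 = -0.053111;  D = +0.043410+0.030600i
d^3_{2,-2}: k∈[0..1] ⇒ +0.009207 -0.000085 = +0.009122;  D = -0.005805-0.007037i
d^3_{3,-2}: single k=0 term ⇒ -0.000966;  D = +0.000397+0.000881i
Y_3^{m'}(θ=1.1633,φ=2.3107) and Σ D·Y over m':
  (-0.4122+0.2011i)·(+0.2573-0.1951i)  (-0.6617+0.1252i)·(-0.0310+0.3400i)  (+0.5361+0.0430i)·(+0.0429+0.0470i)  (-0.1971-0.0713i)·(-0.3275+0.0000i)  (+0.0434+0.0306i)·(-0.0429+0.0470i)  (-0.0058-0.0070i)·(-0.0310-0.3400i)  (+0.0004+0.0009i)·(-0.2573-0.1951i)
Y_3^-2(R⁻¹ n̂) = -0.008705-0.043647i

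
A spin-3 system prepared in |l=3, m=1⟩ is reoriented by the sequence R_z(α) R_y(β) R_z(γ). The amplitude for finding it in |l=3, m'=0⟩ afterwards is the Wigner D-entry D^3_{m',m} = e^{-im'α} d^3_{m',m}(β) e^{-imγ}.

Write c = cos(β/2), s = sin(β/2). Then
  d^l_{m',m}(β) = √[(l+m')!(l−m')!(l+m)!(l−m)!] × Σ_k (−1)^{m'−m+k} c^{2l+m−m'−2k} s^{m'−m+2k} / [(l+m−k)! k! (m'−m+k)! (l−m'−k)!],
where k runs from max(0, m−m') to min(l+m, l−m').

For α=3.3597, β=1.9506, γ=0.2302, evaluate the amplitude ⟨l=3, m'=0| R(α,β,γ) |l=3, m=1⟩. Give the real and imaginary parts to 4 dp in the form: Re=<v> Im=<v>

Re=-0.1225 Im=0.0287

D^3_{0,1}(3.3597,1.9506,0.2302) = e^{-i·0·3.3597}·d^3_{0,1}(1.9506)·e^{-i·1·0.2302}. Compute d first:
Half-angle: c=0.560920, s=0.827870. N=√(6·6·24·2)=41.569219
k: max(0,(1)−(0))=1 … min(3+(1),3−(0))=3
  k=1: (−1)^0·41.5692/(12)·0.5609^5·0.8279^1 = +0.159242
  k=2: (−1)^1·41.5692/(4)·0.5609^3·0.8279^3 = -1.040641
  k=3: (−1)^2·41.5692/(12)·0.5609^1·0.8279^5 = +0.755619
d^3_{0,1}(1.9506) = +0.159242 -1.040641 +0.755619 = -0.125781
Attach z-rotation phases: D = e^{-i(0)(3.3597)}·(-0.125781)·e^{-i(1)(0.2302)} = -0.122463+0.028700i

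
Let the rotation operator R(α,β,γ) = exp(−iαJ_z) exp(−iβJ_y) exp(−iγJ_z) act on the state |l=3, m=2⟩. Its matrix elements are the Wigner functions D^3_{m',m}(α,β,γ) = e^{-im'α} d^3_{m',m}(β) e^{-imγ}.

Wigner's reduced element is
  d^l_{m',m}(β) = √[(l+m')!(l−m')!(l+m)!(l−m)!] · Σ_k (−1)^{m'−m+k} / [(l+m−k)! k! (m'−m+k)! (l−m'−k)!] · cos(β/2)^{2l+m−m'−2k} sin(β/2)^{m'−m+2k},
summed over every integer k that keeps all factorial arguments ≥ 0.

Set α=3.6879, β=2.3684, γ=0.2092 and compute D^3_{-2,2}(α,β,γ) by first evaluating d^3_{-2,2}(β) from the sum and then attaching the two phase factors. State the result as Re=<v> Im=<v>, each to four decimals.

Split into d^3_{-2,2}(β=2.3684) × two z-phases.
With c≡cos(β/2)=0.377038 and s≡sin(β/2)=0.926198, N=[1·120·120·1]^{1/2}=120.000000
k: max(0,(2)−(-2))=4 … min(3+(2),3−(-2))=5
  k=4: (−1)^0·120.0000/(24)·0.3770^2·0.9262^4 = +0.523065
  k=5: (−1)^1·120.0000/(120)·0.3770^0·0.9262^6 = -0.631280
d^3_{-2,2}(2.3684) = +0.523065 -0.631280 = -0.108216
Phases: e^{-i·(-2)·3.6879}=+0.460166+0.887833i, e^{-i·(2)·0.2092}=+0.913740-0.406299i ⇒ D=-0.084538-0.067557i

Re=-0.0845 Im=-0.0676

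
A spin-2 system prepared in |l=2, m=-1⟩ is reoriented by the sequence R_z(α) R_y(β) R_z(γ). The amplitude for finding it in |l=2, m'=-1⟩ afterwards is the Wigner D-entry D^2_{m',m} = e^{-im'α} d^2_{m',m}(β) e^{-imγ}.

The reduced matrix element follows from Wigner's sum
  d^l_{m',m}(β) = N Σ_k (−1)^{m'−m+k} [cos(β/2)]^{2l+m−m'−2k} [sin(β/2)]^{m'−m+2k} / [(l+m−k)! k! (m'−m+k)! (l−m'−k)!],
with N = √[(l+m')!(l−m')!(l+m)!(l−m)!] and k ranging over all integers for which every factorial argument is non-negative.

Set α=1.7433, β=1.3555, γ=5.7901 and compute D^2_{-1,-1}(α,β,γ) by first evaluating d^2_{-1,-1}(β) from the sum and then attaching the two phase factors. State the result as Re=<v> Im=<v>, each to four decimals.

Split into d^2_{-1,-1}(β=1.3555) × two z-phases.
c=cos(1.3555/2)=0.778986, s=sin(1.3555/2)=0.627042; N=√[1·6·1·6]=6.000000
k∈{0,1} keeps every argument non-negative
  k=0: (−1)^0·6.0000/(6)·0.7790^4·0.6270^0 = +0.368229
  k=1: (−1)^1·6.0000/(2)·0.7790^2·0.6270^2 = -0.715769
d^2_{-1,-1}(1.3555) = +0.368229 -0.715769 = -0.347541
D = (-0.171649+0.985158i)·(-0.347541)·(+0.880877-0.473346i) = -0.109517-0.329834i

Re=-0.1095 Im=-0.3298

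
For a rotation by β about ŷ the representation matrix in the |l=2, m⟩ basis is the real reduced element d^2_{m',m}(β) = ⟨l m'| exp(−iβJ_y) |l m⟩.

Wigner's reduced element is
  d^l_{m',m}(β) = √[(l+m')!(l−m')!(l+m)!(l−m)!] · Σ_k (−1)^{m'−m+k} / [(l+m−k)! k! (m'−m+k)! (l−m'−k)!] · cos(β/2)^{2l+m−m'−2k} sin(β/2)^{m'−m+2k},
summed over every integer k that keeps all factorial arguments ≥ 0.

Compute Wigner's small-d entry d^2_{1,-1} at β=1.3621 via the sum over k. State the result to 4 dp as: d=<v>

d^2_{1,-1}(β=1.3621) via Wigner's sum:
Half-angle: c=0.776912, s=0.629609. N=√(6·1·1·6)=6.000000
k∈{0,1} keeps every argument non-negative
  k=0: (−1)^2·6.0000/(2)·0.7769^2·0.6296^2 = +0.717806
  k=1: (−1)^3·6.0000/(6)·0.7769^0·0.6296^4 = -0.157139
d^2_{1,-1}(1.3621) = +0.717806 -0.157139 = +0.560667

d=0.5607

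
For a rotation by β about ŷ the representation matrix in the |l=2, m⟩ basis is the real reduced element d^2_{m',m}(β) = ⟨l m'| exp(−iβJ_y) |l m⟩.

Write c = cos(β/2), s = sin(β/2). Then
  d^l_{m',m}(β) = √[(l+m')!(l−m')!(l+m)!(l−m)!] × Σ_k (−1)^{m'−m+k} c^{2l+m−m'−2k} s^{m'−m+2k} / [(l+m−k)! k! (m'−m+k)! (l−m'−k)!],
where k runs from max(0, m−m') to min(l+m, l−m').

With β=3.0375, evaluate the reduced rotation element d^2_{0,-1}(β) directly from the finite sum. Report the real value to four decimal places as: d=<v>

d^2_{0,-1}(β=3.0375) via Wigner's sum:
c=cos(3.0375/2)=0.052023, s=sin(3.0375/2)=0.998646; N=√[2·2·1·6]=4.898979
k: max(0,(-1)−(0))=0 … min(2+(-1),2−(0))=1
  k=0: (−1)^1·4.8990/(2)·0.0520^3·0.9986^1 = -0.000344
  k=1: (−1)^2·4.8990/(2)·0.0520^1·0.9986^3 = +0.126912
d^2_{0,-1}(3.0375) = -0.000344 +0.126912 = +0.126568

d=0.1266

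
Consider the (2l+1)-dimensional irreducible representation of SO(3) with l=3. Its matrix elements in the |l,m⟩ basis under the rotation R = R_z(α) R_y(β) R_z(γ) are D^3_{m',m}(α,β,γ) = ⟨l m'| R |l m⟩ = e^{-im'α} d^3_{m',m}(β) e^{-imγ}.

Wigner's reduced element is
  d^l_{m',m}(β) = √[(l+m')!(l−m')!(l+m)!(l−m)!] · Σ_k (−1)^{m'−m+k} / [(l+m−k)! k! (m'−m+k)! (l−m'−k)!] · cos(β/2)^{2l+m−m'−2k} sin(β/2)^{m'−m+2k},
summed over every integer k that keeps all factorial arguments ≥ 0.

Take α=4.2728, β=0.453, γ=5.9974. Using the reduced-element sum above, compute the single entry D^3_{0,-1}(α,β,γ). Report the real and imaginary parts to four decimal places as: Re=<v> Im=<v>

Re=-0.5532 Im=0.1625

Split into d^3_{0,-1}(β=0.453) × two z-phases.
c=cos(0.453/2)=0.974458, s=sin(0.453/2)=0.224568; N=√[6·6·2·24]=41.569219
k∈{0,1,2} keeps every argument non-negative
  k=0: (−1)^1·41.5692/(12)·0.9745^5·0.2246^1 = -0.683527
  k=1: (−1)^2·41.5692/(4)·0.9745^3·0.2246^3 = +0.108905
  k=2: (−1)^3·41.5692/(12)·0.9745^1·0.2246^5 = -0.001928
d^3_{0,-1}(0.453) = -0.683527 +0.108905 -0.001928 = -0.576550
D = (+1.000000+0.000000i)·(-0.576550)·(+0.959441-0.281911i) = -0.553165+0.162536i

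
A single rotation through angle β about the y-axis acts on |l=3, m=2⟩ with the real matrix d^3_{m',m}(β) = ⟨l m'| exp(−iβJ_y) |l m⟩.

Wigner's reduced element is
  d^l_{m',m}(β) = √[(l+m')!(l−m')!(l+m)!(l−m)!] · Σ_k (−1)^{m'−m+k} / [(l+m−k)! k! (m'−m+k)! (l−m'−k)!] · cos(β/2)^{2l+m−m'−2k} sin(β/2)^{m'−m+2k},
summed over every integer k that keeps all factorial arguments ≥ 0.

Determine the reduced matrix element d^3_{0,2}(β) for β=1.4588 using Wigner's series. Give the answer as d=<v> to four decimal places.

d^3_{0,2}(β=1.4588) via Wigner's sum:
With c≡cos(β/2)=0.745574 and s≡sin(β/2)=0.666422, N=[6·6·120·1]^{1/2}=65.726707
k: max(0,(2)−(0))=2 … min(3+(2),3−(0))=3
  k=2: (−1)^0·65.7267/(12)·0.7456^4·0.6664^2 = +0.751664
  k=3: (−1)^1·65.7267/(12)·0.7456^2·0.6664^4 = -0.600539
d^3_{0,2}(1.4588) = +0.751664 -0.600539 = +0.151125

d=0.1511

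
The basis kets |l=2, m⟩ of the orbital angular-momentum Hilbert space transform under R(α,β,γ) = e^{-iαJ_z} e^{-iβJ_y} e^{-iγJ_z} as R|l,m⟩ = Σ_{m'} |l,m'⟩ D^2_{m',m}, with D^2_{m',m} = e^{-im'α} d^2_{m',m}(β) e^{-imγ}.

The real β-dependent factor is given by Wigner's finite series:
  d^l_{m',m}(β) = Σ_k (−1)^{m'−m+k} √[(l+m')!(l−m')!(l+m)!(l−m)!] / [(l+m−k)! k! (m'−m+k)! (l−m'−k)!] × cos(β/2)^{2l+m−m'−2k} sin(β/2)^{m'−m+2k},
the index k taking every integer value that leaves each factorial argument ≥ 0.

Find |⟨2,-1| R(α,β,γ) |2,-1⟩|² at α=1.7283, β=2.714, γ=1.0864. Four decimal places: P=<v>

P=0.0161

First d^2_{-1,-1}(β=2.714), then the phase factors e^{-i(-1)α} and e^{-i(-1)γ}:
c=cos(2.714/2)=0.212171, s=sin(2.714/2)=0.977232; N=√[1·6·1·6]=6.000000
k∈{0,1} keeps every argument non-negative
  k=0: (−1)^0·6.0000/(6)·0.2122^4·0.9772^0 = +0.002027
  k=1: (−1)^1·6.0000/(2)·0.2122^2·0.9772^2 = -0.128970
d^2_{-1,-1}(2.714) = +0.002027 -0.128970 = -0.126944
|D^2_{-1,-1}|² = |d^2_{-1,-1}(β)|² = (-0.126944)² = 0.016115 (the z-rotation phases have unit modulus)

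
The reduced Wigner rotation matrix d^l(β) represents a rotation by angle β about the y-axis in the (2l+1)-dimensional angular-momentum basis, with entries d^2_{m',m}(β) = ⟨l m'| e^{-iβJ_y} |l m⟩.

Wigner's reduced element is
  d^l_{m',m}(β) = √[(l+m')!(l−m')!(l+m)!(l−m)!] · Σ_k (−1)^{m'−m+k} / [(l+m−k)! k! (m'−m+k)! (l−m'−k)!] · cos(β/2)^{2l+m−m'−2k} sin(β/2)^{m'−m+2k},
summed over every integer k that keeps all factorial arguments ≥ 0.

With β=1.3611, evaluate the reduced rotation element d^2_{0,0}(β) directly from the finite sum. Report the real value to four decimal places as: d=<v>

d^2_{0,0}(β=1.3611) via Wigner's sum:
Half-angle: c=0.777227, s=0.629221. N=√(2·2·2·2)=4.000000
The bounds max(0,m−m')=0 and min(l+m,l−m')=2 give 3 terms
  k=0: (−1)^0·4.0000/(4)·0.7772^4·0.6292^0 = +0.364914
  k=1: (−1)^1·4.0000/(1)·0.7772^2·0.6292^2 = -0.956668
  k=2: (−1)^2·4.0000/(4)·0.7772^0·0.6292^4 = +0.156752
d^2_{0,0}(1.3611) = +0.364914 -0.956668 +0.156752 = -0.435002

d=-0.4350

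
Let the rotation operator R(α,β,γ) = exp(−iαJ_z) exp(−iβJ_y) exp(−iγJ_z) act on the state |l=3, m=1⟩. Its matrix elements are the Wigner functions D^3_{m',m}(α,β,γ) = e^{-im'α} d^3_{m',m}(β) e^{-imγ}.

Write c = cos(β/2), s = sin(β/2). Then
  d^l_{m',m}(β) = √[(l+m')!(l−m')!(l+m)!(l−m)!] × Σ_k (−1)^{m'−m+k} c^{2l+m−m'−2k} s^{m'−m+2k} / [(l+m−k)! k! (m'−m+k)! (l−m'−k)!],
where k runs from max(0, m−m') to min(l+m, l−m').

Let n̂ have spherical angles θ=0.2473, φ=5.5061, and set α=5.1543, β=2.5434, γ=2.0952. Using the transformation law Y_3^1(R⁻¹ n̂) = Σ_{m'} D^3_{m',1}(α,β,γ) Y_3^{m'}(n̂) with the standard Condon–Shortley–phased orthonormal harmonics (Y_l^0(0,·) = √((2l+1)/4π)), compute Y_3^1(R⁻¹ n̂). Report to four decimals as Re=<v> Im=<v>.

Re=-0.1793 Im=-0.2415

Need the full column D^3_{m',1} for m'=−3..3 at α=5.1543, β=2.5434, γ=2.0952.
cos(β/2)=0.294657, sin(β/2)=0.955603
d^3_{-3,1}: single k=4 term ⇒ +0.280407;  D = +0.195094+0.201411i
d^3_{-2,1}: k∈[3..4] ⇒ +0.141193 -0.742513 = -0.601321;  D = +0.211502-0.562897i
d^3_{-1,1}: k∈[2..4] ⇒ +0.041302 -0.579206 +0.761492 = +0.223588;  D = -0.222828+0.018423i
d^3_{0,1}: k∈[1..3] ⇒ +0.007353 -0.232003 +0.813383 = +0.588732;  D = -0.294776-0.509620i
d^3_{1,1}: k∈[0..2] ⇒ +0.000654 -0.055069 +0.434405 = +0.379990;  D = +0.215962-0.312654i
d^3_{2,1}: k∈[0..1] ⇒ -0.006712 +0.141193 = +0.134481;  D = +0.132707+0.021766i
d^3_{3,1}: single k=0 term ⇒ +0.026660;  D = +0.007351+0.025627i
Y_3^{m'}(θ=0.2473,φ=5.5061) and Σ D·Y over m':
  (+0.1951+0.2014i)·(-0.0042+0.0044i)  (+0.2115-0.5629i)·(+0.0010+0.0594i)  (-0.2228+0.0184i)·(+0.2087+0.2053i)  (-0.2948-0.5096i)·(+0.6152+0.0000i)  (+0.2160-0.3127i)·(-0.2087+0.2053i)  (+0.1327+0.0218i)·(+0.0010-0.0594i)  (+0.0074+0.0256i)·(+0.0042+0.0044i)
Y_3^1(R⁻¹ n̂) = -0.179292-0.241550i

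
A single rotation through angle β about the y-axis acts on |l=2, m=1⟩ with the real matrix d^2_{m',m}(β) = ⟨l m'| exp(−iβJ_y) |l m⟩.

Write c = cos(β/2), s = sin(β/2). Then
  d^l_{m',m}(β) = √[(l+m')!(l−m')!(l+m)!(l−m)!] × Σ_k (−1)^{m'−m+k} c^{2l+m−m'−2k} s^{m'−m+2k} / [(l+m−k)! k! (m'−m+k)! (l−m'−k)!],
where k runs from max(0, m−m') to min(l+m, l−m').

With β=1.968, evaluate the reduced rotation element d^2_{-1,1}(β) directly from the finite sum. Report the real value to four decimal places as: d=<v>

d^2_{-1,1}(β=1.968) via Wigner's sum:
With c≡cos(β/2)=0.553696 and s≡sin(β/2)=0.832719, N=[1·6·6·1]^{1/2}=6.000000
The bounds max(0,m−m')=2 and min(l+m,l−m')=3 give 2 terms
  k=2: (−1)^0·6.0000/(2)·0.5537^2·0.8327^2 = +0.637765
  k=3: (−1)^1·6.0000/(6)·0.5537^0·0.8327^4 = -0.480832
d^2_{-1,1}(1.968) = +0.637765 -0.480832 = +0.156933

d=0.1569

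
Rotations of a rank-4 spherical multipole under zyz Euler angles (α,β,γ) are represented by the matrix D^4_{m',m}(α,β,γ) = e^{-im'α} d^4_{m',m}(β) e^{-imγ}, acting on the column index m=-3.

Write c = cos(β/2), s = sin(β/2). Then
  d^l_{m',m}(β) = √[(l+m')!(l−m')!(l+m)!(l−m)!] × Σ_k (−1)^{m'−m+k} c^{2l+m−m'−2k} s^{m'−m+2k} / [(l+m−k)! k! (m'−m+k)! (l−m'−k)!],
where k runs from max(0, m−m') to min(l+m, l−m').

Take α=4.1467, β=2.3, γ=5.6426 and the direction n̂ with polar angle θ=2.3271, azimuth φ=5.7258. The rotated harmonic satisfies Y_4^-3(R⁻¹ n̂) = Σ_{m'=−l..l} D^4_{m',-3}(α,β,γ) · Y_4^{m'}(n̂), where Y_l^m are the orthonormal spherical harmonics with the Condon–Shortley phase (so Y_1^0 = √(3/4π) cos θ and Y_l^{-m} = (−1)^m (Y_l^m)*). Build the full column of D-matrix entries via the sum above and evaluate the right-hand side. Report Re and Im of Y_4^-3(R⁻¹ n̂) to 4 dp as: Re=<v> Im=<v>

Re=0.0286 Im=0.4007

Need the full column D^4_{m',-3} for m'=−4..4 at α=4.1467, β=2.3, γ=5.6426.
cos(β/2)=0.408487, sin(β/2)=0.912764
d^4_{-4,-3}: single k=1 term ⇒ +0.004900;  D = -0.002468+0.004233i
d^4_{-3,-3}: k∈[0..1] ⇒ +0.000775 -0.027095 = -0.026320;  D = +0.012089+0.023379i
d^4_{-2,-3}: k∈[0..1] ⇒ -0.006481 +0.097085 = +0.090604;  D = +0.090250+0.008004i
d^4_{-1,-3}: k∈[0..1] ⇒ +0.030723 -0.255663 = -0.224940;  D = +0.136872-0.178505i
d^4_{0,-3}: k∈[0..1] ⇒ -0.102337 +0.510967 = +0.408630;  D = -0.140486-0.383721i
d^4_{1,-3}: k∈[0..1] ⇒ +0.255663 -0.765911 = -0.510248;  D = -0.498530-0.108725i
d^4_{2,-3}: k∈[0..1] ⇒ -0.484745 +0.806774 = +0.322029;  D = -0.226572+0.228840i
d^4_{3,-3}: k∈[0..1] ⇒ +0.675470 -0.481801 = +0.193669;  D = -0.043150-0.188801i
d^4_{4,-3}: single k=0 term ⇒ -0.609864;  D = -0.574748-0.203957i
Y_4^{m'}(θ=2.3271,φ=5.7258) and Σ D·Y over m':
  (-0.0025+0.0042i)·(-0.0758+0.0980i)  (+0.0121+0.0234i)·(+0.0334-0.3289i)  (+0.0902+0.0080i)·(+0.1790+0.3649i)  (+0.1369-0.1785i)·(-0.0594-0.0370i)  (-0.1405-0.3837i)·(-0.3561+0.0000i)  (-0.4985-0.1087i)·(+0.0594-0.0370i)  (-0.2266+0.2288i)·(+0.1790-0.3649i)  (-0.0432-0.1888i)·(-0.0334-0.3289i)  (-0.5747-0.2040i)·(-0.0758-0.0980i)
Y_4^-3(R⁻¹ n̂) = +0.028643+0.400683i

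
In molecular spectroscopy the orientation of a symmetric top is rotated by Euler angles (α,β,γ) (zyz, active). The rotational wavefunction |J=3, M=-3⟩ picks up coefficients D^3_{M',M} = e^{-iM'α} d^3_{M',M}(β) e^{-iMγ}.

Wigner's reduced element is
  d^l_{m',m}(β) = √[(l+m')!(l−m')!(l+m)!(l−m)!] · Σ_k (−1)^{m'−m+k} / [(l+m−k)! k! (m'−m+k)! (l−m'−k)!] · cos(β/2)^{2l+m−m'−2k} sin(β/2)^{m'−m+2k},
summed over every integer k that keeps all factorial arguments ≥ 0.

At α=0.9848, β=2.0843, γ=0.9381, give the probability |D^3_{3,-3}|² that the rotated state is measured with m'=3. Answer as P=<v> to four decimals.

P=0.1718

First d^3_{3,-3}(β=2.0843), then the phase factors e^{-i(3)α} and e^{-i(-3)γ}:
Half-angle: c=0.504365, s=0.863491. N=√(720·1·1·720)=720.000000
Admissible k: 0..0 (factorial args all ≥0)
  k=0: (−1)^6·720.0000/(720)·0.5044^0·0.8635^6 = +0.414520
d^3_{3,-3}(2.0843) = +0.414520
|D^3_{3,-3}|² = |d^3_{3,-3}(β)|² = (+0.414520)² = 0.171827 (the z-rotation phases have unit modulus)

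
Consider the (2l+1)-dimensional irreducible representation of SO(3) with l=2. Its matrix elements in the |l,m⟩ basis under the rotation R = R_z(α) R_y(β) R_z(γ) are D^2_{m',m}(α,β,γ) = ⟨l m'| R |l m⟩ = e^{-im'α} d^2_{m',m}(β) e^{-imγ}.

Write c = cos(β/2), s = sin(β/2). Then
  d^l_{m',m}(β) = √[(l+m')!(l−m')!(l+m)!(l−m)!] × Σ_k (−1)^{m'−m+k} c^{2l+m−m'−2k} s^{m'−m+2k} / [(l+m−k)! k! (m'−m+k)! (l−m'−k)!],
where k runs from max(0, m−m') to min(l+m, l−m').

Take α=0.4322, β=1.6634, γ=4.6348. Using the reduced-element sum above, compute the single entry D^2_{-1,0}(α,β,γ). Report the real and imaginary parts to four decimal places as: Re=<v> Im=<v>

Re=-0.1024 Im=-0.0472

D^2_{-1,0}(0.4322,1.6634,4.6348) = e^{-i·-1·0.4322}·d^2_{-1,0}(1.6634)·e^{-i·0·4.6348}. Compute d first:
Half-angle: c=0.673620, s=0.739078. N=√(1·6·2·2)=4.898979
k: max(0,(0)−(-1))=1 … min(2+(0),2−(-1))=2
  k=1: (−1)^0·4.8990/(2)·0.6736^3·0.7391^1 = +0.553364
  k=2: (−1)^1·4.8990/(2)·0.6736^1·0.7391^3 = -0.666133
d^2_{-1,0}(1.6634) = +0.553364 -0.666133 = -0.112769
D = (+0.908046+0.418870i)·(-0.112769)·(+1.000000+0.000000i) = -0.102399-0.047235i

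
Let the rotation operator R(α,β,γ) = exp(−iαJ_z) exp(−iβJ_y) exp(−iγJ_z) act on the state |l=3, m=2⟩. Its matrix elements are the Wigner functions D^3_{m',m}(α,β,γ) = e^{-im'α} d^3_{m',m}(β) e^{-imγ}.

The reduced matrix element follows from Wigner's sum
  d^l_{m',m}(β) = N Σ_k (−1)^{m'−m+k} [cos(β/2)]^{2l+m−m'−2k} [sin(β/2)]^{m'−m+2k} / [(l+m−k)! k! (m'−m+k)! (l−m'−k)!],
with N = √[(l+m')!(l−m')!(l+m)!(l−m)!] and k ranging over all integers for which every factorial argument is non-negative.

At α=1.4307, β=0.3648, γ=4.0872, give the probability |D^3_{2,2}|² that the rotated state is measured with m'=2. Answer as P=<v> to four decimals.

Split into d^3_{2,2}(β=0.3648) × two z-phases.
Half-angle: c=0.983411, s=0.181390. N=√(120·1·120·1)=120.000000
Admissible k: 0..1 (factorial args all ≥0)
  k=0: (−1)^0·120.0000/(120)·0.9834^6·0.1814^0 = +0.904505
  k=1: (−1)^1·120.0000/(24)·0.9834^4·0.1814^2 = -0.153865
d^3_{2,2}(0.3648) = +0.904505 -0.153865 = +0.750640
|D^3_{2,2}|² = |d^3_{2,2}(β)|² = (+0.750640)² = 0.563461 (the z-rotation phases have unit modulus)

P=0.5635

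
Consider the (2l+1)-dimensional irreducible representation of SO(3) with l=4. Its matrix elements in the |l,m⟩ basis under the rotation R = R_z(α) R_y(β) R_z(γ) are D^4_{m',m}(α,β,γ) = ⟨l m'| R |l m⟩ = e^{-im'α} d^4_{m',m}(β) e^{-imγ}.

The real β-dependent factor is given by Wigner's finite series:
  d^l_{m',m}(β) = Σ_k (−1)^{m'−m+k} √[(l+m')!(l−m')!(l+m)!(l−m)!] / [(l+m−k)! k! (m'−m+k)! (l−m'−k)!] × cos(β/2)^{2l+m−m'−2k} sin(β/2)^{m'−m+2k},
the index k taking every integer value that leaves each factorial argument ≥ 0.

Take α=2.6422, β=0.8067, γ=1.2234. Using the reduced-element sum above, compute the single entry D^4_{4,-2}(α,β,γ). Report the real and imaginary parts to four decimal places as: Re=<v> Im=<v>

Re=-0.0043 Im=-0.0158

D^4_{4,-2}(2.6422,0.8067,1.2234) = e^{-i·4·2.6422}·d^4_{4,-2}(0.8067)·e^{-i·-2·1.2234}. Compute d first:
Half-angle: c=0.919751, s=0.392502. N=√(40320·1·2·720)=7619.763776
Admissible k: 0..0 (factorial args all ≥0)
  k=0: (−1)^6·7619.7638/(1440)·0.9198^2·0.3925^6 = +0.016367
d^4_{4,-2}(0.8067) = +0.016367
Phases: e^{-i·(4)·2.6422}=-0.413937+0.910306i, e^{-i·(-2)·1.2234}=-0.768186+0.640226i ⇒ D=-0.004334-0.015783i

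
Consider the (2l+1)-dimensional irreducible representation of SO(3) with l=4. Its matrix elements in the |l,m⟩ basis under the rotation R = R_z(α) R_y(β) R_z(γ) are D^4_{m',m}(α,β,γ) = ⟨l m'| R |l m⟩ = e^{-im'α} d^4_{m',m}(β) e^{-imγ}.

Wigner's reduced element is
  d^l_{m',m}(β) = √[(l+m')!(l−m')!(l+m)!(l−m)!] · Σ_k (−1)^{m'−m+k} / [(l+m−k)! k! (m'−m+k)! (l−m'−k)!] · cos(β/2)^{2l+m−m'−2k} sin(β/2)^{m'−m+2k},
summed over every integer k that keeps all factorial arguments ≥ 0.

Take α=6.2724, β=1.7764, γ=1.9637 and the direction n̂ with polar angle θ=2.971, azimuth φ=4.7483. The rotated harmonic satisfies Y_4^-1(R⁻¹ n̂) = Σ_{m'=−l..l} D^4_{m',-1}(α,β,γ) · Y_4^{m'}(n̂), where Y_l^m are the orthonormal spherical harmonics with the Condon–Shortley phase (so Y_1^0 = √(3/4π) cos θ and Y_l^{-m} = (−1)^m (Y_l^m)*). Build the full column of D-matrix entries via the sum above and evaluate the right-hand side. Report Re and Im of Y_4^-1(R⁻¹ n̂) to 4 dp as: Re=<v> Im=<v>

Need the full column D^4_{m',-1} for m'=−4..4 at α=6.2724, β=1.7764, γ=1.9637.
cos(β/2)=0.630810, sin(β/2)=0.775938
d^4_{-4,-1}: single k=3 term ⇒ +0.349194;  D = -0.119660+0.328051i
d^4_{-3,-1}: k∈[2..3] ⇒ +0.301102 -0.759311 = -0.458209;  D = +0.161650-0.428747i
d^4_{-2,-1}: k∈[1..3] ⇒ +0.130843 -0.989871 +0.998491 = +0.139463;  D = -0.050605+0.129958i
d^4_{-1,-1}: k∈[0..3] ⇒ +0.025072 -0.569030 +1.721955 -0.868475 = +0.309522;  D = -0.115417+0.287198i
d^4_{0,-1}: k∈[0..3] ⇒ -0.137921 +1.252098 -1.894503 +0.477750 = -0.302575;  D = +0.115848-0.279519i
d^4_{1,-1}: k∈[0..3] ⇒ +0.379353 -1.721955 +1.302713 -0.131406 = -0.171295;  D = +0.067287-0.157526i
d^4_{2,-1}: k∈[0..2] ⇒ -0.659914 +1.497736 -0.453234 = +0.384589;  D = -0.154877+0.352025i
d^4_{3,-1}: k∈[0..1] ⇒ +0.759311 -0.689331 = +0.069980;  D = -0.028871+0.063747i
d^4_{4,-1}: single k=0 term ⇒ -0.528352;  D = +0.223153-0.478913i
Y_4^{m'}(θ=2.971,φ=4.7483) and Σ D·Y over m':
  (-0.1197+0.3281i)·(+0.0004-0.0001i)  (+0.1616-0.4287i)·(+0.0006+0.0060i)  (-0.0506+0.1300i)·(-0.0558+0.0040i)  (-0.1154+0.2872i)·(-0.0108-0.3004i)  (+0.1158-0.2795i)·(+0.7274+0.0000i)  (+0.0673-0.1575i)·(+0.0108-0.3004i)  (-0.1549+0.3520i)·(-0.0558-0.0040i)  (-0.0289+0.0637i)·(-0.0006+0.0060i)  (+0.2232-0.4789i)·(+0.0004+0.0001i)
Y_4^-1(R⁻¹ n̂) = +0.139940-0.219681i

Re=0.1399 Im=-0.2197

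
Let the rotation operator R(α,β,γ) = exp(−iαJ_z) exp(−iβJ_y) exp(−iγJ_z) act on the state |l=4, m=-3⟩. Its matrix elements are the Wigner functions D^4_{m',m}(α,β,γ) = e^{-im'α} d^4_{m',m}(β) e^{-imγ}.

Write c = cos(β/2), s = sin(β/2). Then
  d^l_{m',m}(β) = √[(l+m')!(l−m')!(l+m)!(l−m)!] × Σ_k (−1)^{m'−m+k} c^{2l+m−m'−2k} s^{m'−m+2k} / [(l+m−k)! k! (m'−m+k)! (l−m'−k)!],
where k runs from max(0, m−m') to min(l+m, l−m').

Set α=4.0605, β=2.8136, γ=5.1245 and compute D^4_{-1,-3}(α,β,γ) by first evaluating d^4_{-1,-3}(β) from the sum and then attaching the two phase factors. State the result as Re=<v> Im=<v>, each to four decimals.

D^4_{-1,-3}(4.0605,2.8136,5.1245) = e^{-i·-1·4.0605}·d^4_{-1,-3}(2.8136)·e^{-i·-3·5.1245}. Compute d first:
Half-angle: c=0.163262, s=0.986583. N=√(6·120·1·5040)=1904.940944
k: max(0,(-3)−(-1))=0 … min(4+(-3),4−(-1))=1
  k=0: (−1)^2·1904.9409/(240)·0.1633^6·0.9866^2 = +0.000146
  k=1: (−1)^3·1904.9409/(144)·0.1633^4·0.9866^4 = -0.008904
d^4_{-1,-3}(2.8136) = +0.000146 -0.008904 = -0.008758
D = (-0.606689-0.794939i)·(-0.008758)·(-0.944587+0.328262i) = -0.007304-0.004832i

Re=-0.0073 Im=-0.0048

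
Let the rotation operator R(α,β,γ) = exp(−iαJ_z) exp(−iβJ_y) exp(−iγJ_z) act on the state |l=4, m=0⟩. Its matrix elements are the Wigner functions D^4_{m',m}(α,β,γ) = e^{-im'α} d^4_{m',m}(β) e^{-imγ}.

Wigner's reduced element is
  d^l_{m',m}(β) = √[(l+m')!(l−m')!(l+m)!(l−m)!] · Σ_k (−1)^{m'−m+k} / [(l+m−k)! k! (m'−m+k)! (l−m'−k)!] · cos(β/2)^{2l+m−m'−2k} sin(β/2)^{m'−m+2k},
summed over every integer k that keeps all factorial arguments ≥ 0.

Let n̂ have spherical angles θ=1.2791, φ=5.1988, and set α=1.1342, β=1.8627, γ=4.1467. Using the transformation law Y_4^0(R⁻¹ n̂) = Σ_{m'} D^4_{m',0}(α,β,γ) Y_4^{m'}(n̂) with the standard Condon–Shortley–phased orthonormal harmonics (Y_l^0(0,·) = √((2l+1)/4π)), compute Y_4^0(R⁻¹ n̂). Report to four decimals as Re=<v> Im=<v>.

Need the full column D^4_{m',0} for m'=−4..4 at α=1.1342, β=1.8627, γ=4.1467.
cos(β/2)=0.596751, sin(β/2)=0.802426
d^4_{-4,0}: single k=4 term ⇒ +0.439889;  D = -0.076843-0.433125i
d^4_{-3,0}: k∈[3..4] ⇒ +0.462643 -0.836507 = -0.373864;  D = +0.361202+0.096477i
d^4_{-2,0}: k∈[2..4] ⇒ +0.275862 -1.330099 +0.901859 = -0.152378;  D = +0.097885-0.116780i
d^4_{-1,0}: k∈[1..4] ⇒ +0.096710 -1.049176 +1.897020 -0.571669 = +0.372886;  D = +0.157678+0.337908i
d^4_{0,0}: k∈[0..4] ⇒ +0.016082 -0.465254 +1.892764 -1.521029 +0.171886 = +0.094449;  D = +0.094449+0.000000i
d^4_{1,0}: k∈[0..3] ⇒ -0.096710 +1.049176 -1.897020 +0.571669 = -0.372886;  D = -0.157678+0.337908i
d^4_{2,0}: k∈[0..2] ⇒ +0.275862 -1.330099 +0.901859 = -0.152378;  D = +0.097885+0.116780i
d^4_{3,0}: k∈[0..1] ⇒ -0.462643 +0.836507 = +0.373864;  D = -0.361202+0.096477i
d^4_{4,0}: single k=0 term ⇒ +0.439889;  D = -0.076843+0.433125i
Y_4^{m'}(θ=1.2791,φ=5.1988) and Σ D·Y over m':
  (-0.0768-0.4331i)·(-0.1363-0.3465i)  (+0.3612+0.0965i)·(-0.3143-0.0352i)  (+0.0979-0.1168i)·(+0.0727-0.1068i)  (+0.1577+0.3379i)·(-0.1475-0.2789i)  (+0.0944+0.0000i)·(+0.0802+0.0000i)  (-0.1577+0.3379i)·(+0.1475-0.2789i)  (+0.0979+0.1168i)·(+0.0727+0.1068i)  (-0.3612+0.0965i)·(+0.3143-0.0352i)  (-0.0768+0.4331i)·(-0.1363+0.3465i)
Y_4^0(R⁻¹ n̂) = -0.360602-0.000000i

Re=-0.3606 Im=0.0000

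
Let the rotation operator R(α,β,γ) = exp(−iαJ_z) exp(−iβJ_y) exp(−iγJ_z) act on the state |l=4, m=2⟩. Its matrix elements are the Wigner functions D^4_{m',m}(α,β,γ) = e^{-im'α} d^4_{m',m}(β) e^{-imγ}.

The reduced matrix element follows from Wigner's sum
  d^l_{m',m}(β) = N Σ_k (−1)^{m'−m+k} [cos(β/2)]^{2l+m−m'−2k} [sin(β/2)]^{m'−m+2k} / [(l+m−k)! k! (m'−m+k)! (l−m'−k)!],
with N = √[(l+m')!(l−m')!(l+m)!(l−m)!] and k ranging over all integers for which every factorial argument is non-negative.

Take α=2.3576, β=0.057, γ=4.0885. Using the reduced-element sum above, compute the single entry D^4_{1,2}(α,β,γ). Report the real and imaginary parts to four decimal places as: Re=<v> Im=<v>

Re=-0.0534 Im=0.1075

Split into d^4_{1,2}(β=0.057) × two z-phases.
c=cos(0.057/2)=0.999594, s=sin(0.057/2)=0.028496; N=√[120·6·720·2]=1018.233765
k∈{1,2,3} keeps every argument non-negative
  k=1: (−1)^0·1018.2338/(240)·0.9996^7·0.0285^1 = +0.120556
  k=2: (−1)^1·1018.2338/(48)·0.9996^5·0.0285^3 = -0.000490
  k=3: (−1)^2·1018.2338/(72)·0.9996^3·0.0285^5 = +0.000000
d^4_{1,2}(0.057) = +0.120556 -0.000490 +0.000000 = +0.120066
Phases: e^{-i·(1)·2.3576}=-0.708100-0.706112i, e^{-i·(2)·4.0885}=-0.317430-0.948282i ⇒ D=-0.053408+0.107533i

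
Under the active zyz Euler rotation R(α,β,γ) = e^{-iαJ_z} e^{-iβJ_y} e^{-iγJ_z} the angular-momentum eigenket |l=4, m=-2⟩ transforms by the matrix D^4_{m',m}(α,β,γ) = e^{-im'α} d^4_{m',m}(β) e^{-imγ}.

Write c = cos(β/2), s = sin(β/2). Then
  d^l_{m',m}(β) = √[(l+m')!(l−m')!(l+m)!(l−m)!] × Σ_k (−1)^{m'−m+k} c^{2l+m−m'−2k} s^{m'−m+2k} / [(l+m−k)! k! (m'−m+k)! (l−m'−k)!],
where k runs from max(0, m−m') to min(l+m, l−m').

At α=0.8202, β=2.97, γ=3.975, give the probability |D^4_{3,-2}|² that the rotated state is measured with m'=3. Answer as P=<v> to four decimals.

First d^4_{3,-2}(β=2.97), then the phase factors e^{-i(3)α} and e^{-i(-2)γ}:
With c≡cos(β/2)=0.085691 and s≡sin(β/2)=0.996322, N=[5040·1·2·720]^{1/2}=2693.993318
k: max(0,(-2)−(3))=0 … min(4+(-2),4−(3))=1
  k=0: (−1)^5·2693.9933/(240)·0.0857^3·0.9963^5 = -0.006934
  k=1: (−1)^6·2693.9933/(720)·0.0857^1·0.9963^7 = +0.312462
d^4_{3,-2}(2.97) = -0.006934 +0.312462 = +0.305528
|D^4_{3,-2}|² = |d^4_{3,-2}(β)|² = (+0.305528)² = 0.093347 (the z-rotation phases have unit modulus)

P=0.0933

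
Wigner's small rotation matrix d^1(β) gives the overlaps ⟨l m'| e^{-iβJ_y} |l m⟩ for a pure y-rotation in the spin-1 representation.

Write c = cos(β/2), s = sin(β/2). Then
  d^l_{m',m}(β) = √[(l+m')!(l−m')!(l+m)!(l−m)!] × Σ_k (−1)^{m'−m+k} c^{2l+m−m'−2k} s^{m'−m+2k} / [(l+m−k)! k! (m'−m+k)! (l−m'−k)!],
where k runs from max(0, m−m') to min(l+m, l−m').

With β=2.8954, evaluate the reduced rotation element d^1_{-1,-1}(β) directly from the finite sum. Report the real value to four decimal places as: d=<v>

d^1_{-1,-1}(β=2.8954) via Wigner's sum:
Half-angle: c=0.122786, s=0.992433. N=√(1·2·1·2)=2.000000
The bounds max(0,m−m')=0 and min(l+m,l−m')=0 give 1 term
  k=0: (−1)^0·2.0000/(2)·0.1228^2·0.9924^0 = +0.015076
d^1_{-1,-1}(2.8954) = +0.015076

d=0.0151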